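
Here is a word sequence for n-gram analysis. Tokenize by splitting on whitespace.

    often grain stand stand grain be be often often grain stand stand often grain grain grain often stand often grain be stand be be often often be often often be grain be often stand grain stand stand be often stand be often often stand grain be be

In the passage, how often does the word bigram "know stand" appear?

Scanning the 46 overlapping bigram windows for "know stand":
  (none found)

0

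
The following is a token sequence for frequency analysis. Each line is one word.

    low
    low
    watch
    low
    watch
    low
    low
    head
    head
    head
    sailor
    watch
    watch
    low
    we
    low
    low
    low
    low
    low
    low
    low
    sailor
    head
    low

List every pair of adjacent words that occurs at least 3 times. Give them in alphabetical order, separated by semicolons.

Bigram counts meeting the condition (at least 3 times):
  low low: 8
  watch low: 3

low low; watch low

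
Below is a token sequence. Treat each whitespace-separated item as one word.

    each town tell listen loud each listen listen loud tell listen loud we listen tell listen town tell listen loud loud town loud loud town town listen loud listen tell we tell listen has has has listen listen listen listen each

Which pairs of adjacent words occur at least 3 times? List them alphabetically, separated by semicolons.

Bigram counts meeting the condition (at least 3 times):
  listen listen: 4
  listen loud: 5
  tell listen: 5

listen listen; listen loud; tell listen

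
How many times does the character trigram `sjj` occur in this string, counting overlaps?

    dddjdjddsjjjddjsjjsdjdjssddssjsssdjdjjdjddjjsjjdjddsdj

Sliding a length-3 window over the 54 characters (52 positions):
  position 9–11: sjj
  position 16–18: sjj
  position 45–47: sjj

3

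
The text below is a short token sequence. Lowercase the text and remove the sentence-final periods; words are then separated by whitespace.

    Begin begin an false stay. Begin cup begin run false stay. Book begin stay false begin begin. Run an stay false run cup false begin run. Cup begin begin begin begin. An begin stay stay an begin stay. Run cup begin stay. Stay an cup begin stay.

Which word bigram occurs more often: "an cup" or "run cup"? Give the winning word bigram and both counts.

"an cup": 1 occurrence
"run cup": 3 occurrences

"run cup" (3 vs 1)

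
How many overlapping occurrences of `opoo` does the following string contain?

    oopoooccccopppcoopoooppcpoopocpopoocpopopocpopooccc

Sliding a length-4 window over the 51 characters (48 positions):
  position 2–5: opoo
  position 17–20: opoo
  position 32–35: opoo
  position 45–48: opoo

4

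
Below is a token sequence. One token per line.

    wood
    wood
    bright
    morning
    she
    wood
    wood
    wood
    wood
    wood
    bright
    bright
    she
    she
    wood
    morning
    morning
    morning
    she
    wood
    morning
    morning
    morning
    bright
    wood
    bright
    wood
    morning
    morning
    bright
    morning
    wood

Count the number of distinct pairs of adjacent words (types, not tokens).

32 tokens → 31 bigram windows in total.
Repeated bigrams (each contributes count−1 duplicates):
  morning morning: 5
  wood wood: 5
  she wood: 3
  wood bright: 3
  wood morning: 3
  bright morning: 2
  bright wood: 2
  morning bright: 2
  … (1 more repeated)
18 duplicate windows → 31 − 18 = 13 distinct.

13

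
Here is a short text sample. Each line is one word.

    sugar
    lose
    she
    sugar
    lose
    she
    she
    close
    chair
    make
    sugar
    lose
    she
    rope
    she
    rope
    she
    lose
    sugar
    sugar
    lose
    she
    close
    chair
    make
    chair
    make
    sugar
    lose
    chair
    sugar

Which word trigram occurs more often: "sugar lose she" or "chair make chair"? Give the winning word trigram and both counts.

"sugar lose she" (4 vs 1)

"sugar lose she": 4 occurrences
"chair make chair": 1 occurrence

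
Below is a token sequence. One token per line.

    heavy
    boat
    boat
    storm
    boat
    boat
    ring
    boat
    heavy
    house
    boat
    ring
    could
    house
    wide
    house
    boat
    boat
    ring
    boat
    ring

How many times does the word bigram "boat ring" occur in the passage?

Scanning the 20 overlapping bigram windows for "boat ring":
  position 6–7: boat ring
  position 11–12: boat ring
  position 18–19: boat ring
  position 20–21: boat ring

4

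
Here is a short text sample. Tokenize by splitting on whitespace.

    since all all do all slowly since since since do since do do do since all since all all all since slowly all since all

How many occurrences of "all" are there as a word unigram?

9

Scanning the 25 tokens for "all":
  position 2: all
  position 3: all
  position 5: all
  position 16: all
  position 18: all
  position 19: all
  position 20: all
  position 23: all
  position 25: all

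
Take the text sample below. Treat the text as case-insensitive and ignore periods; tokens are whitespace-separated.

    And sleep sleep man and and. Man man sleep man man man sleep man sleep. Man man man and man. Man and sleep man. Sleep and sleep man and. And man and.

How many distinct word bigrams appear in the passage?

32 tokens → 31 bigram windows in total.
Repeated bigrams (each contributes count−1 duplicates):
  man man: 6
  sleep man: 6
  man and: 5
  man sleep: 4
  and man: 3
  and sleep: 3
  and and: 2
22 duplicate windows → 31 − 22 = 9 distinct.

9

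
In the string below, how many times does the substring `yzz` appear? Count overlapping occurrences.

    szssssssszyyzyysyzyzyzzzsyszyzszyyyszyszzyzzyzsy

2

Sliding a length-3 window over the 48 characters (46 positions):
  position 21–23: yzz
  position 42–44: yzz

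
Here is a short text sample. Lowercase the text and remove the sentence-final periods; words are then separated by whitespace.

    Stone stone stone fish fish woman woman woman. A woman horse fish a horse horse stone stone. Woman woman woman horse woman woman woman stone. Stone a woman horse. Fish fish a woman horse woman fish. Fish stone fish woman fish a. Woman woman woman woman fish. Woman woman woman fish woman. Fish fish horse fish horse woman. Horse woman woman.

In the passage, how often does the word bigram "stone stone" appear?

4

Scanning the 60 overlapping bigram windows for "stone stone":
  position 1–2: stone stone
  position 2–3: stone stone
  position 16–17: stone stone
  position 25–26: stone stone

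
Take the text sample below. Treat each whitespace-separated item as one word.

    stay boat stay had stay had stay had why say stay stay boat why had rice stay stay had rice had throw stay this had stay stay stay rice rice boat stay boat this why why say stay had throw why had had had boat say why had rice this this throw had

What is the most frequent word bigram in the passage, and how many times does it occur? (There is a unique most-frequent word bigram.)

"stay had", 5 times

Bigram frequencies (highest first):
  stay had: 5
  stay stay: 4
  stay boat: 3
  had stay: 3
  why had: 3
  had rice: 3
  … (26 more, each ≤ 2)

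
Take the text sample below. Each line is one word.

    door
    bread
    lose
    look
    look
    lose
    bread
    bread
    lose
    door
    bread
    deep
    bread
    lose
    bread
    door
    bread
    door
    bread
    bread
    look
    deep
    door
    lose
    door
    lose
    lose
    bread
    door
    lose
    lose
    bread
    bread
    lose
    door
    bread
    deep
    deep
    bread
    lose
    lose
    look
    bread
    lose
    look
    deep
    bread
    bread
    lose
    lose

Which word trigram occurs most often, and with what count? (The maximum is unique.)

"bread bread lose", 3 times

Trigram frequencies (highest first):
  bread bread lose: 3
  bread lose look: 2
  lose bread bread: 2
  bread lose door: 2
  lose door bread: 2
  door bread deep: 2
  … (29 more, each ≤ 2)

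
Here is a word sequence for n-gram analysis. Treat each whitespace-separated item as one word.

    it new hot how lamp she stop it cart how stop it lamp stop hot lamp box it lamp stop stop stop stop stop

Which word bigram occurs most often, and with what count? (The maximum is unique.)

"stop stop", 4 times

Bigram frequencies (highest first):
  stop stop: 4
  stop it: 2
  it lamp: 2
  lamp stop: 2
  it new: 1
  new hot: 1
  … (11 more, each ≤ 1)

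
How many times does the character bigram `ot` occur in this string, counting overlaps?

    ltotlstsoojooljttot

2

Sliding a length-2 window over the 19 characters (18 positions):
  position 3–4: ot
  position 18–19: ot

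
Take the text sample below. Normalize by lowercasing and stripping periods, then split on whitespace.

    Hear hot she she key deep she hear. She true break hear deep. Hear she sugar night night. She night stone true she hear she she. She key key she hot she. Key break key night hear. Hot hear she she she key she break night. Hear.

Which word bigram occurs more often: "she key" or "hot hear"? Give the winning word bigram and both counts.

"she key": 4 occurrences
"hot hear": 1 occurrence

"she key" (4 vs 1)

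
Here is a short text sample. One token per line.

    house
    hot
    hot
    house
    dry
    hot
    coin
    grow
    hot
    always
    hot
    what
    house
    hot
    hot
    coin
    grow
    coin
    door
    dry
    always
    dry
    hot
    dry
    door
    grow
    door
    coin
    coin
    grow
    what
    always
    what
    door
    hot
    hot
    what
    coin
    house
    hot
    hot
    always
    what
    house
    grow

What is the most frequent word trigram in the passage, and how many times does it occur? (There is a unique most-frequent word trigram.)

"house hot hot", 3 times

Trigram frequencies (highest first):
  house hot hot: 3
  hot coin grow: 2
  hot hot house: 1
  hot house dry: 1
  house dry hot: 1
  dry hot coin: 1
  … (34 more, each ≤ 1)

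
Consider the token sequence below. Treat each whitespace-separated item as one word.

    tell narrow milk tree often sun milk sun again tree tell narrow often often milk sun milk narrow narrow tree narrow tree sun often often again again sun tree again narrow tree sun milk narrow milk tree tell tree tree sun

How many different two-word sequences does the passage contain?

41 tokens → 40 bigram windows in total.
Repeated bigrams (each contributes count−1 duplicates):
  narrow tree: 3
  sun milk: 3
  tree sun: 3
  milk narrow: 2
  milk sun: 2
  milk tree: 2
  narrow milk: 2
  often often: 2
  … (2 more repeated)
13 duplicate windows → 40 − 13 = 27 distinct.

27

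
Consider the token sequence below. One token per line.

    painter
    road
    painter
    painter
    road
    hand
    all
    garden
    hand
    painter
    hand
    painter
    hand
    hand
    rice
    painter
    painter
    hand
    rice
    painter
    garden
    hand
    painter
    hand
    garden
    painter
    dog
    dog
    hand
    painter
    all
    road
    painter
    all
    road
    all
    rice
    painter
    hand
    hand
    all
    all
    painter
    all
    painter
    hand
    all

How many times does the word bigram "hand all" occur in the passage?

Scanning the 46 overlapping bigram windows for "hand all":
  position 6–7: hand all
  position 40–41: hand all
  position 46–47: hand all

3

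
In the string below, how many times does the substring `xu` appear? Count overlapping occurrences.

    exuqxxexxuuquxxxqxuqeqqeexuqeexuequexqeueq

5

Sliding a length-2 window over the 42 characters (41 positions):
  position 2–3: xu
  position 9–10: xu
  position 18–19: xu
  position 26–27: xu
  position 31–32: xu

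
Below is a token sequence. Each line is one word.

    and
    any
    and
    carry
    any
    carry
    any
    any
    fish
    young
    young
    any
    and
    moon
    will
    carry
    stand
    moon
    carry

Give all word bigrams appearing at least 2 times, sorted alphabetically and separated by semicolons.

Bigram counts meeting the condition (at least 2 times):
  any and: 2
  carry any: 2

any and; carry any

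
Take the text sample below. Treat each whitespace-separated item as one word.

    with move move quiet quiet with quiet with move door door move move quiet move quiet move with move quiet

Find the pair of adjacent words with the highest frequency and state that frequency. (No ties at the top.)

"move quiet", 4 times

Bigram frequencies (highest first):
  move quiet: 4
  with move: 3
  move move: 2
  quiet with: 2
  quiet move: 2
  quiet quiet: 1
  … (5 more, each ≤ 1)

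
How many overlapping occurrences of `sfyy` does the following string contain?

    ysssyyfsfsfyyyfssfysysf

Sliding a length-4 window over the 23 characters (20 positions):
  position 10–13: sfyy

1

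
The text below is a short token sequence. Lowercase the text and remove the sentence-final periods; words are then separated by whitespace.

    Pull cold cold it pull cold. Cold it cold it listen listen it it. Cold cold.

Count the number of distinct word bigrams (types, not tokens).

9

16 tokens → 15 bigram windows in total.
Repeated bigrams (each contributes count−1 duplicates):
  cold cold: 3
  cold it: 3
  it cold: 2
  pull cold: 2
6 duplicate windows → 15 − 6 = 9 distinct.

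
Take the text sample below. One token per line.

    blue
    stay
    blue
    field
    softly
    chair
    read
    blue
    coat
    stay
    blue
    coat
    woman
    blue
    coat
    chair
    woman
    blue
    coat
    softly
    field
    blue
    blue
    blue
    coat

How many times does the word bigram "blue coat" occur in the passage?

5

Scanning the 24 overlapping bigram windows for "blue coat":
  position 8–9: blue coat
  position 11–12: blue coat
  position 14–15: blue coat
  position 18–19: blue coat
  position 24–25: blue coat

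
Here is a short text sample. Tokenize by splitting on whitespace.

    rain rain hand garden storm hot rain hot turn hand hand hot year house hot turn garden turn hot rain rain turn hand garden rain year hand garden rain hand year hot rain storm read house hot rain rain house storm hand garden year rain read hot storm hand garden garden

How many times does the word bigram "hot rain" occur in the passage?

Scanning the 50 overlapping bigram windows for "hot rain":
  position 6–7: hot rain
  position 19–20: hot rain
  position 32–33: hot rain
  position 37–38: hot rain

4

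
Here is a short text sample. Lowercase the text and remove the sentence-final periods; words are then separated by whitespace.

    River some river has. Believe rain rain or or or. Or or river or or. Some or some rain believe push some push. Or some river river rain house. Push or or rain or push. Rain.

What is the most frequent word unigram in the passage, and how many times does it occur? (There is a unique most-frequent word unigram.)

"or", 12 times

Unigram frequencies (highest first):
  or: 12
  rain: 6
  river: 5
  some: 5
  push: 4
  believe: 2
  … (2 more, each ≤ 1)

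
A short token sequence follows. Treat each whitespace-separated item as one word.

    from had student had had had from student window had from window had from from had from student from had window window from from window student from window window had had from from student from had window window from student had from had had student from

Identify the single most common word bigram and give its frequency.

"had from", 6 times

Bigram frequencies (highest first):
  had from: 6
  from had: 5
  had had: 4
  from student: 4
  student from: 4
  window had: 3
  … (9 more, each ≤ 3)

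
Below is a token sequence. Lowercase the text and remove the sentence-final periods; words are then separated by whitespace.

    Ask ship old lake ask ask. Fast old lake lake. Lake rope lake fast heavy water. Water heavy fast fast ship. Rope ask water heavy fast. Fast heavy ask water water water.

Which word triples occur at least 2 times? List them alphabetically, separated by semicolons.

Trigram counts meeting the condition (at least 2 times):
  heavy fast fast: 2
  water heavy fast: 2

heavy fast fast; water heavy fast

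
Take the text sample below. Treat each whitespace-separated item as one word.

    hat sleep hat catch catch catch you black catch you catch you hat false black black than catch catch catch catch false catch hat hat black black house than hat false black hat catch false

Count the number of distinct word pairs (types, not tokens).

23

35 tokens → 34 bigram windows in total.
Repeated bigrams (each contributes count−1 duplicates):
  catch catch: 5
  catch you: 3
  black black: 2
  catch false: 2
  false black: 2
  hat catch: 2
  hat false: 2
11 duplicate windows → 34 − 11 = 23 distinct.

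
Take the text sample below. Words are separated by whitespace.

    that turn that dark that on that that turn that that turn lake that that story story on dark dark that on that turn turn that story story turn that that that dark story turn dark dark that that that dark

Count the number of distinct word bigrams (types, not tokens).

41 tokens → 40 bigram windows in total.
Repeated bigrams (each contributes count−1 duplicates):
  that that: 7
  that turn: 4
  turn that: 4
  dark that: 3
  that dark: 3
  dark dark: 2
  on that: 2
  story story: 2
  … (3 more repeated)
22 duplicate windows → 40 − 22 = 18 distinct.

18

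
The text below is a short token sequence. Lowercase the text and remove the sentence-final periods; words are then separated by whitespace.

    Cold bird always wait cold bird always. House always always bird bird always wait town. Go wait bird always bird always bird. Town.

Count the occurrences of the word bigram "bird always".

5

Scanning the 22 overlapping bigram windows for "bird always":
  position 2–3: bird always
  position 6–7: bird always
  position 12–13: bird always
  position 18–19: bird always
  position 20–21: bird always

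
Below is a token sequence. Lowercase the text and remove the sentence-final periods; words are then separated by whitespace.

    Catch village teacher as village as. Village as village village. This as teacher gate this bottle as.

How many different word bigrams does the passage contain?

13

17 tokens → 16 bigram windows in total.
Repeated bigrams (each contributes count−1 duplicates):
  as village: 3
  village as: 2
3 duplicate windows → 16 − 3 = 13 distinct.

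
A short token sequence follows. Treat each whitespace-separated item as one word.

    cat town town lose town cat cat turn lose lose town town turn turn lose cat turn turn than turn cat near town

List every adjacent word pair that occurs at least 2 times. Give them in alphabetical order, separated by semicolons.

cat turn; lose town; town town; turn lose; turn turn

Bigram counts meeting the condition (at least 2 times):
  cat turn: 2
  lose town: 2
  town town: 2
  turn lose: 2
  turn turn: 2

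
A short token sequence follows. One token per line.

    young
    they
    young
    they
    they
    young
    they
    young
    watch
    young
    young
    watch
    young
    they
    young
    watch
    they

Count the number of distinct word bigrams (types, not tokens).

17 tokens → 16 bigram windows in total.
Repeated bigrams (each contributes count−1 duplicates):
  they young: 4
  young they: 4
  young watch: 3
  watch young: 2
9 duplicate windows → 16 − 9 = 7 distinct.

7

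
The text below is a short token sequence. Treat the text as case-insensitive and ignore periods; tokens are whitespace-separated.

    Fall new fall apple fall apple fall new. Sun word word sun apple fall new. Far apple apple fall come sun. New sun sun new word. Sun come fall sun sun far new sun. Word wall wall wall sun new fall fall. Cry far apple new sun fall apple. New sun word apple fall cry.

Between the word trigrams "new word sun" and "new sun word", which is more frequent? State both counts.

"new word sun": 1 occurrence
"new sun word": 3 occurrences

"new sun word" (3 vs 1)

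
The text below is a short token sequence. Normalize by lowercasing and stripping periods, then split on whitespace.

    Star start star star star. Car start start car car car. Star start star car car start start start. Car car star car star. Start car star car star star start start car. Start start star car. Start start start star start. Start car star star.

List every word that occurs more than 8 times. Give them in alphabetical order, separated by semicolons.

car; star; start

Unigram counts meeting the condition (more than 8 times):
  car: 14
  star: 15
  start: 17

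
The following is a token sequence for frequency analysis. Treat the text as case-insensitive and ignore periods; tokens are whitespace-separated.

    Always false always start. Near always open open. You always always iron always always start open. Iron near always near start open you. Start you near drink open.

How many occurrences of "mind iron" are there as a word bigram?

Scanning the 27 overlapping bigram windows for "mind iron":
  (none found)

0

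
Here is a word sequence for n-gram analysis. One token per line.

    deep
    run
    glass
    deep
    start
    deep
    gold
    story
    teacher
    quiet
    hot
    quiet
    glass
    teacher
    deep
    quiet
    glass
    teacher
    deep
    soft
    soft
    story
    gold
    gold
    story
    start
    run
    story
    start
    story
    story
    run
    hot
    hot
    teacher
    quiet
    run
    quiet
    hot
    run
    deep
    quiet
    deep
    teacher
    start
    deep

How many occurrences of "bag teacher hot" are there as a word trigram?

Scanning the 44 overlapping trigram windows for "bag teacher hot":
  (none found)

0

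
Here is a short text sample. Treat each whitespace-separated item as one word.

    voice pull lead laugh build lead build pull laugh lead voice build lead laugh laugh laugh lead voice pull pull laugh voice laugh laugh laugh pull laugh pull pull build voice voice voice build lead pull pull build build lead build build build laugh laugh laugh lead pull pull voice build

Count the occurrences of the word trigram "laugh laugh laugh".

3

Scanning the 49 overlapping trigram windows for "laugh laugh laugh":
  position 14–16: laugh laugh laugh
  position 23–25: laugh laugh laugh
  position 44–46: laugh laugh laugh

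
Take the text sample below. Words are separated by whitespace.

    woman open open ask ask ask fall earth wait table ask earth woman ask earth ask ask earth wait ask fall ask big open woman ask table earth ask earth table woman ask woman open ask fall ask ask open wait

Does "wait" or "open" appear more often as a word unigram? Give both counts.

"wait": 3 occurrences
"open": 5 occurrences

"open" (5 vs 3)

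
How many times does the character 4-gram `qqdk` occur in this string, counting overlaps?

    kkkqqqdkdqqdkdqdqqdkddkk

Sliding a length-4 window over the 24 characters (21 positions):
  position 5–8: qqdk
  position 10–13: qqdk
  position 17–20: qqdk

3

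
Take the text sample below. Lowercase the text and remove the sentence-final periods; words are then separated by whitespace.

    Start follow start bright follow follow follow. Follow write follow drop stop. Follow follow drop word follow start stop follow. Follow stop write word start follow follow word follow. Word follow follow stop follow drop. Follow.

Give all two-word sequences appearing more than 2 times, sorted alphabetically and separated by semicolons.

Bigram counts meeting the condition (more than 2 times):
  follow drop: 3
  follow follow: 7
  stop follow: 3
  word follow: 3

follow drop; follow follow; stop follow; word follow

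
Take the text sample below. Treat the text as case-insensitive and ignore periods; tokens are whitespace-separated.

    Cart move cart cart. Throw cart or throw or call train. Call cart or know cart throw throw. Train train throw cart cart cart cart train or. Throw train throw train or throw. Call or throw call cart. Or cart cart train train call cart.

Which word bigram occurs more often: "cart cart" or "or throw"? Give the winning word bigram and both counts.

"cart cart": 5 occurrences
"or throw": 4 occurrences

"cart cart" (5 vs 4)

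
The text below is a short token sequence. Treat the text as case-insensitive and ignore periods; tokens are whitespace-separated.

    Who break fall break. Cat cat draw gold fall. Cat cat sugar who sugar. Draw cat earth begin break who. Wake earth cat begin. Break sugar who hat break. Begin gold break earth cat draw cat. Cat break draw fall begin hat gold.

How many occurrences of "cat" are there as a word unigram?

Scanning the 43 tokens for "cat":
  position 5: cat
  position 6: cat
  position 10: cat
  position 11: cat
  position 16: cat
  position 23: cat
  position 34: cat
  position 36: cat
  position 37: cat

9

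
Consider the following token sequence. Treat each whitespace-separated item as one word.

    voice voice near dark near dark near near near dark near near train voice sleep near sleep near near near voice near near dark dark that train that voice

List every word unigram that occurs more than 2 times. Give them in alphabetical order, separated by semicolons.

dark; near; voice

Unigram counts meeting the condition (more than 2 times):
  dark: 5
  near: 13
  voice: 5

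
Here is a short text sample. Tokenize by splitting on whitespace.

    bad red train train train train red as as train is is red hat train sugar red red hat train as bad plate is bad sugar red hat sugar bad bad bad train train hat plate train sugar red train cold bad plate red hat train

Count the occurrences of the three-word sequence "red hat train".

3

Scanning the 44 overlapping trigram windows for "red hat train":
  position 13–15: red hat train
  position 18–20: red hat train
  position 44–46: red hat train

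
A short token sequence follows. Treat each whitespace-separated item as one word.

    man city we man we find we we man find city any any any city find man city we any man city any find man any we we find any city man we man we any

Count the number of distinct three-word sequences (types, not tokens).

36 tokens → 34 trigram windows in total.
Repeated trigrams (each contributes count−1 duplicates):
  man city we: 2
  we man we: 2
2 duplicate windows → 34 − 2 = 32 distinct.

32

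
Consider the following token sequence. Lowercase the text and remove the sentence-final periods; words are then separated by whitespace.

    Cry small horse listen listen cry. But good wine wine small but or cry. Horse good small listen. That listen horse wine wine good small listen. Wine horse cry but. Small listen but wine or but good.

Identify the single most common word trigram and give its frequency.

"good small listen", 2 times

Trigram frequencies (highest first):
  good small listen: 2
  cry small horse: 1
  small horse listen: 1
  horse listen listen: 1
  listen listen cry: 1
  listen cry but: 1
  … (28 more, each ≤ 1)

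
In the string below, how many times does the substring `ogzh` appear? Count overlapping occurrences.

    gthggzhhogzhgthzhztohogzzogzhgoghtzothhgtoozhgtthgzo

2

Sliding a length-4 window over the 52 characters (49 positions):
  position 9–12: ogzh
  position 26–29: ogzh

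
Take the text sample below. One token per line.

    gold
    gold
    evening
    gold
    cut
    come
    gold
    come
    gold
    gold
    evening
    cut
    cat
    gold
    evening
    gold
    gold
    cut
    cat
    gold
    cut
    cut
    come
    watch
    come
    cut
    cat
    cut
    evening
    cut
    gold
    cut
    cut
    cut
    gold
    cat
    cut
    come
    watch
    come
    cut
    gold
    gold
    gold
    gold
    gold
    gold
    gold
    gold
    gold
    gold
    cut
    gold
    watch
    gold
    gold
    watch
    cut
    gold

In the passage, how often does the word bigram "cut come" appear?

3

Scanning the 58 overlapping bigram windows for "cut come":
  position 5–6: cut come
  position 22–23: cut come
  position 37–38: cut come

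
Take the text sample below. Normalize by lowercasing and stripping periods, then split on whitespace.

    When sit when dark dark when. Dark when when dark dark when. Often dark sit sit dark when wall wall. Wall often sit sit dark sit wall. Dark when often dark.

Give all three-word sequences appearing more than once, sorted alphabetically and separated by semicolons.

dark dark when; dark when often; sit sit dark; when dark dark; when often dark

Trigram counts meeting the condition (more than once):
  dark dark when: 2
  dark when often: 2
  sit sit dark: 2
  when dark dark: 2
  when often dark: 2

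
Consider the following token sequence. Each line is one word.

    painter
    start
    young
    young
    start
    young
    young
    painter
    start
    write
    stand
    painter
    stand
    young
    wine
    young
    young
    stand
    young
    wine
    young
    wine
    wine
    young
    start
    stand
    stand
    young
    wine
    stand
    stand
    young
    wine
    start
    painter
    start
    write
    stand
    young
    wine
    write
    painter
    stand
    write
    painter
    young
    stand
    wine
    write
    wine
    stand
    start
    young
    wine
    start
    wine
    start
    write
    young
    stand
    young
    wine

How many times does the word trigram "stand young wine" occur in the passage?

6

Scanning the 60 overlapping trigram windows for "stand young wine":
  position 13–15: stand young wine
  position 18–20: stand young wine
  position 27–29: stand young wine
  position 31–33: stand young wine
  position 38–40: stand young wine
  position 60–62: stand young wine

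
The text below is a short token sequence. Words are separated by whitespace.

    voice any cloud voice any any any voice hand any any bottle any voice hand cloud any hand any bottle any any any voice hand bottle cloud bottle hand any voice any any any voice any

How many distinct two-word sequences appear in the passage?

36 tokens → 35 bigram windows in total.
Repeated bigrams (each contributes count−1 duplicates):
  any any: 7
  any voice: 5
  voice any: 4
  hand any: 3
  voice hand: 3
  any bottle: 2
  bottle any: 2
19 duplicate windows → 35 − 19 = 16 distinct.

16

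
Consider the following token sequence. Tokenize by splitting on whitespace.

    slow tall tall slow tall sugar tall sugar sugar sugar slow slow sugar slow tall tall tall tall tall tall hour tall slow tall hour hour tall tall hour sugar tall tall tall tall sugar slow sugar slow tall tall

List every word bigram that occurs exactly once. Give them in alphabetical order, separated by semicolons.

hour hour; hour sugar; slow slow

Bigram counts meeting the condition (exactly once):
  hour hour: 1
  hour sugar: 1
  slow slow: 1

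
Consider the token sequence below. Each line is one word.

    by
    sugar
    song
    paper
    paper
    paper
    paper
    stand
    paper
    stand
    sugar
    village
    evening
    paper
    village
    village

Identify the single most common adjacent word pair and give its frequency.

Bigram frequencies (highest first):
  paper paper: 3
  paper stand: 2
  by sugar: 1
  sugar song: 1
  song paper: 1
  stand paper: 1
  … (6 more, each ≤ 1)

"paper paper", 3 times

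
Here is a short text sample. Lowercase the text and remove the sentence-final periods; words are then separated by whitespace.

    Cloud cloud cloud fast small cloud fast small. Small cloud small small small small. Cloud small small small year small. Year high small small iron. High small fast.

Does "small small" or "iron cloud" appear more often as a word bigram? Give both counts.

"small small": 7 occurrences
"iron cloud": 0 occurrences

"small small" (7 vs 0)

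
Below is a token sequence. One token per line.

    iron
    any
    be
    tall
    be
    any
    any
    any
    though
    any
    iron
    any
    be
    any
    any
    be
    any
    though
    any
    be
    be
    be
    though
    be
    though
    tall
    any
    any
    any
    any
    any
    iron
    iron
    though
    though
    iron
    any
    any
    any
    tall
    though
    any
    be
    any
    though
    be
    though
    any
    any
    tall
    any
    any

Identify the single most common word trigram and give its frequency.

Trigram frequencies (highest first):
  any any any: 5
  any be any: 3
  iron any be: 2
  be any any: 2
  any though any: 2
  be any though: 2
  … (30 more, each ≤ 2)

"any any any", 5 times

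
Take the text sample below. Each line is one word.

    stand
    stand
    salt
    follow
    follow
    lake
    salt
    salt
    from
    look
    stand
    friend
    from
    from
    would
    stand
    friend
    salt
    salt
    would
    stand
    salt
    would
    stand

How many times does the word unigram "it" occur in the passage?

0

Scanning the 24 tokens for "it":
  (none found)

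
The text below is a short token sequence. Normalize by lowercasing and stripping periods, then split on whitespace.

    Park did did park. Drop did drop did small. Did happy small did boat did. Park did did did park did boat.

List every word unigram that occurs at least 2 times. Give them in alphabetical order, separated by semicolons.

boat; did; drop; park; small

Unigram counts meeting the condition (at least 2 times):
  boat: 2
  did: 11
  drop: 2
  park: 4
  small: 2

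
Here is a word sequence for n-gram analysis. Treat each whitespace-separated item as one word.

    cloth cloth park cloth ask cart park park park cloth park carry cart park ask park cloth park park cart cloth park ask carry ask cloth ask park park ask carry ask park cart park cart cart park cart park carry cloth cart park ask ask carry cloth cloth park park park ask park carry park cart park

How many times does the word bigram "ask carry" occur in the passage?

3

Scanning the 57 overlapping bigram windows for "ask carry":
  position 23–24: ask carry
  position 30–31: ask carry
  position 46–47: ask carry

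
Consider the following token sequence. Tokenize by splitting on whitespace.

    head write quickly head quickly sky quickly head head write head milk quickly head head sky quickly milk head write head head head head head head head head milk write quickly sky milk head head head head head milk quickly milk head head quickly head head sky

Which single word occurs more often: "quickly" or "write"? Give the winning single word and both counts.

"quickly": 8 occurrences
"write": 4 occurrences

"quickly" (8 vs 4)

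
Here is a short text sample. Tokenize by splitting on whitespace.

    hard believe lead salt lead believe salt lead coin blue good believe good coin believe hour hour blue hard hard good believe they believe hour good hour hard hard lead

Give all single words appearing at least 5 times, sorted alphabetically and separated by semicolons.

believe; hard

Unigram counts meeting the condition (at least 5 times):
  believe: 6
  hard: 5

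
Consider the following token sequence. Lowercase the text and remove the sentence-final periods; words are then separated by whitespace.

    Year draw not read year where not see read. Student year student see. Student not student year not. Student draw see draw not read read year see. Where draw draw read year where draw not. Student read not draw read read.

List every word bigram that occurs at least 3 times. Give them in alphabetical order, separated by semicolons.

draw not; not student; read year

Bigram counts meeting the condition (at least 3 times):
  draw not: 3
  not student: 3
  read year: 3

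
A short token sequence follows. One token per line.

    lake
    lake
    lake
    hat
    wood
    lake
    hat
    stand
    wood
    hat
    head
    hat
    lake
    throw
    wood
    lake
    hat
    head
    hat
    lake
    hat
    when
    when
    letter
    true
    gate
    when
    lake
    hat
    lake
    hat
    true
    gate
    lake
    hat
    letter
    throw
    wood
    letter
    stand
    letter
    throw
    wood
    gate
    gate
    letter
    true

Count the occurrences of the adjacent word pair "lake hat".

7

Scanning the 46 overlapping bigram windows for "lake hat":
  position 3–4: lake hat
  position 6–7: lake hat
  position 16–17: lake hat
  position 20–21: lake hat
  position 28–29: lake hat
  position 30–31: lake hat
  position 34–35: lake hat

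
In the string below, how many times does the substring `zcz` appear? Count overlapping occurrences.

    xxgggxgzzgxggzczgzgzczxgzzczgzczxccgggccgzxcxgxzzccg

Sliding a length-3 window over the 52 characters (50 positions):
  position 14–16: zcz
  position 20–22: zcz
  position 26–28: zcz
  position 30–32: zcz

4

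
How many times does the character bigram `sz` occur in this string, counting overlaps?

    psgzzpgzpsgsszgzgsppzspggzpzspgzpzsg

1

Sliding a length-2 window over the 36 characters (35 positions):
  position 13–14: sz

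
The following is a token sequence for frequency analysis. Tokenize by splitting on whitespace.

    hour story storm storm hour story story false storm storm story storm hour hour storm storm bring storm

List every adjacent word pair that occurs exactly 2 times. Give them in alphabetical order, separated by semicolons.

hour story; storm hour; story storm

Bigram counts meeting the condition (exactly 2 times):
  hour story: 2
  storm hour: 2
  story storm: 2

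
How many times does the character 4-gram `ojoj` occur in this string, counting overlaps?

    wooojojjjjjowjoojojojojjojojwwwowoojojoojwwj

6

Sliding a length-4 window over the 44 characters (41 positions):
  position 4–7: ojoj
  position 16–19: ojoj
  position 18–21: ojoj
  position 20–23: ojoj
  position 25–28: ojoj
  position 35–38: ojoj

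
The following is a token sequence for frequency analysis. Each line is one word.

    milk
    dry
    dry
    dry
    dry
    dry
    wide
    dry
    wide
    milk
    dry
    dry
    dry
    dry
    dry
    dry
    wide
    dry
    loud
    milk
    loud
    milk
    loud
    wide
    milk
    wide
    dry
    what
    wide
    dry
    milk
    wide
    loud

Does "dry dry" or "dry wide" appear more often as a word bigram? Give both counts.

"dry dry": 9 occurrences
"dry wide": 3 occurrences

"dry dry" (9 vs 3)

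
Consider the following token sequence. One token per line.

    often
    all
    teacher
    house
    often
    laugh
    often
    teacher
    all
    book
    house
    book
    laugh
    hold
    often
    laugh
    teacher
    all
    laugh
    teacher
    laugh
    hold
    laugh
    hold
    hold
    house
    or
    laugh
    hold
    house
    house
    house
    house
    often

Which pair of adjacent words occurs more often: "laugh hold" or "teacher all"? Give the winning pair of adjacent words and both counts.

"laugh hold": 4 occurrences
"teacher all": 2 occurrences

"laugh hold" (4 vs 2)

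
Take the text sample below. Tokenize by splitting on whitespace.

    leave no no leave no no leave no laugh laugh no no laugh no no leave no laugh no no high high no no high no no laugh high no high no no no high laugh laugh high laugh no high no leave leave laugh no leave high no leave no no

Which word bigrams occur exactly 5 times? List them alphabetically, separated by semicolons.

laugh no; leave no; no high

Bigram counts meeting the condition (exactly 5 times):
  laugh no: 5
  leave no: 5
  no high: 5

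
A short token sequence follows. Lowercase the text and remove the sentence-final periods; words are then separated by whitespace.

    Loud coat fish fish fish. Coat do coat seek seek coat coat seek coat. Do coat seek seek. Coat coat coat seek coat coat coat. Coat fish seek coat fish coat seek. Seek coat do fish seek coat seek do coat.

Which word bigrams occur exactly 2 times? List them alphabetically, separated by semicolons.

fish coat; fish fish; fish seek

Bigram counts meeting the condition (exactly 2 times):
  fish coat: 2
  fish fish: 2
  fish seek: 2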